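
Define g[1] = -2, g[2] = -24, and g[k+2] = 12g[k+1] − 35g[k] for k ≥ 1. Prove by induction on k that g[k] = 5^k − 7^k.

Base cases: g[1] = -2 and 5^1 − 7^1 = -2; g[2] = -24 and 5^2 − 7^2 = -24.
Assume g[i] = 5^i − 7^i for all 1 ≤ i ≤ j, where j ≥ 2.
Then g[j+1] = 12g[j] − 35g[j−1] = 12·(5^j − 7^j) − 35·(5^{j−1} − 7^{j−1}) = (12·5 − 35)5^{j−1} − (12·7 − 35)7^{j−1} = 25·5^{j−1} − 49·7^{j−1} = 5^{j+1} − 7^{j+1}.
So the formula holds for j+1, and by strong induction g[k] = 5^k − 7^k for all k ≥ 1.

g[k] = 5^k − 7^k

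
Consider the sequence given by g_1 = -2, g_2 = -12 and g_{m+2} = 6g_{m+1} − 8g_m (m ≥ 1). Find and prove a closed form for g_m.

Claim: g_m = -4^m + 2^m.

Base cases: g_1 = -2 and -4^1 + 2^1 = -2; g_2 = -12 and -4^2 + 2^2 = -12.
Assume g_i = -4^i + 2^i for all 1 ≤ i ≤ j, where j ≥ 2.
Then g_{j+1} = 6g_j − 8g_{j−1} = 6·(-4^j + 2^j) − 8·(-4^{j−1} + 2^{j−1}) = -(6·4 − 8)4^{j−1} + (6·2 − 8)2^{j−1} = -16·4^{j−1} + 4·2^{j−1} = -4^{j+1} + 2^{j+1}.
Hence g_m = -4^m + 2^m for every m ≥ 1, by strong induction.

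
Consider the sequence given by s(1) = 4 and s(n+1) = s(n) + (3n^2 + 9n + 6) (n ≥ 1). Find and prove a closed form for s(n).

Claim: s(n) = n^3 + 3n^2 + 2n − 2.

Base case: s(1) = 4, and 1^3 + 3·1^2 + 2·1 − 2 = 4.
Assume s(j) = j^3 + 3j^2 + 2j − 2.
Then s(j+1) = s(j) + (3j^2 + 9j + 6) = (j^3 + 3j^2 + 2j − 2) + (3j^2 + 9j + 6) = j^3 + 6j^2 + 11j + 4,
and (j+1)^3 + 3·(j+1)^2 + 2·(j+1) − 2 = j^3 + 6j^2 + 11j + 4.
By induction, s(n) = n^3 + 3n^2 + 2n − 2 for all n ≥ 1.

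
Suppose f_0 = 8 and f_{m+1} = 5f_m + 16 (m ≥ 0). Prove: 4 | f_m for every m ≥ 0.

Base case: f_0 = 8 = 4·2, so 4 | f_0.
Assume 4 | f_j, so f_j = 4t for some integer t.
Then f_{j+1} = 5f_j + 16 = 5·(4t) + 16 = 4(5t + 4), so 4 | f_{j+1}.
So the property holds for j+1, and by induction 4 | f_m for all m ≥ 0.

4 | f_m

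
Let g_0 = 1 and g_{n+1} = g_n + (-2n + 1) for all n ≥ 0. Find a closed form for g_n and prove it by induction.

Claim: g_n = -n^2 + 2n + 1.

Base case: g_0 = 1, and -0^2 + 2·0 + 1 = 1.
Assume g_j = -j^2 + 2j + 1.
Then g_{j+1} = g_j + (-2j + 1) = (-j^2 + 2j + 1) + (-2j + 1) = -j^2 + 2,
and -(j+1)^2 + 2·(j+1) + 1 = -j^2 + 2.
Hence g_n = -n^2 + 2n + 1 for every n ≥ 0, by induction.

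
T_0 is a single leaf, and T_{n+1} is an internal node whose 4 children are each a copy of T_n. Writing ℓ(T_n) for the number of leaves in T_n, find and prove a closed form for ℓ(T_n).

Claim: ℓ(T_n) = 4^n.

Base case: ℓ(T_0) = 1, and 4^0 = 1.
Assume ℓ(T_r) = 4^r.
Then ℓ(T_{r+1}) = 4·ℓ(T_r) = 4·4^r = 4^{r+1}.
Hence ℓ(T_n) = 4^n for every n ≥ 0, by induction.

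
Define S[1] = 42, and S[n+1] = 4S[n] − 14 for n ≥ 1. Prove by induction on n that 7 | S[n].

Base case: S[1] = 42 = 7·6, so 7 | S[1].
Assume 7 | S[k], so S[k] = 7t for some integer t.
Then S[k+1] = 4S[k] − 14 = 4·(7t) − 14 = 7(4t − 2), so 7 | S[k+1].
Hence 7 | S[n] for every n ≥ 1, by induction.

7 | S[n]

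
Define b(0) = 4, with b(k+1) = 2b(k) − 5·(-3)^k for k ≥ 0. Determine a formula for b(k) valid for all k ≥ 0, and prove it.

Claim: b(k) = 3·2^k + (-3)^k.

Base case: b(0) = 4, and 3·2^0 + (-3)^0 = 3 + 1 = 4.
Assume b(r) = 3·2^r + (-3)^r for some r ≥ 0.
Then b(r+1) = 2b(r) − 5·(-3)^r = 2·(3·2^r + (-3)^r) − 5·(-3)^r = 3·2^{r+1} + 2·(-3)^r − 5·(-3)^r = 3·2^{r+1} − 3·(-3)^r = 3·2^{r+1} + (-3)^{r+1}.
By induction, b(k) = 3·2^k + (-3)^k for all k ≥ 0.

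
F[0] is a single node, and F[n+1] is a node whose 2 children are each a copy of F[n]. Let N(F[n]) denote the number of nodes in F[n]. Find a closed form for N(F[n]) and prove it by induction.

Claim: N(F[n]) = 2^{n+1} − 1.

Base case: N(F[0]) = 1, and 2^{0+1} − 1 = 1.
Assume N(F[j]) = 2^{j+1} − 1.
Then N(F[j+1]) = 1 + 2N(F[j]) = 1 + 2(2^{j+1} − 1) = 2^{j+2} − 2 + 1 = 2^{j+2} − 1.
This completes the inductive step, so N(F[n]) = 2^{n+1} − 1 for all n ≥ 0.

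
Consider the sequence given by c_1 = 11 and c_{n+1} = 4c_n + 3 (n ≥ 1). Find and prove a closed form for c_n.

Claim: c_n = 3·4^n − 1.

Base case: c_1 = 11, and 3·4^1 − 1 = 12 − 1 = 11.
Assume c_m = 3·4^m − 1 for some m ≥ 1.
Then c_{m+1} = 4c_m + 3 = 4·(3·4^m − 1) + 3 = 12·4^m − 4 + 3 = 3·4^{m+1} − 1.
By induction, c_n = 3·4^n − 1 for all n ≥ 1.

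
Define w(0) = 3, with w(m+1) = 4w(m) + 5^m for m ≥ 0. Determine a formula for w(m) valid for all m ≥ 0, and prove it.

Claim: w(m) = 2·4^m + 5^m.

Base case: w(0) = 3, and 2·4^0 + 5^0 = 2 + 1 = 3.
Assume w(j) = 2·4^j + 5^j for some j ≥ 0.
Then w(j+1) = 4w(j) + 5^j = 4·(2·4^j + 5^j) + 5^j = 2·4^{j+1} + 4·5^j + 5^j = 2·4^{j+1} + 5·5^j = 2·4^{j+1} + 5^{j+1}.
So the formula holds for j+1, and by induction w(m) = 2·4^m + 5^m for all m ≥ 0.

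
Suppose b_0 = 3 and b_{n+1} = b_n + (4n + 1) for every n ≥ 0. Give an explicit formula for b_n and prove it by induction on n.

Claim: b_n = 2n^2 − n + 3.

Base case: b_0 = 3, and 2·0^2 − 0 + 3 = 3.
Assume b_m = 2m^2 − m + 3.
Then b_{m+1} = b_m + (4m + 1) = (2m^2 − m + 3) + (4m + 1) = 2m^2 + 3m + 4,
and 2·(m+1)^2 − (m+1) + 3 = 2m^2 + 3m + 4.
Hence b_n = 2n^2 − n + 3 for every n ≥ 0, by induction.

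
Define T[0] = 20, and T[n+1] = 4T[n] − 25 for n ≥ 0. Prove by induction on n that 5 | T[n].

Base case: T[0] = 20 = 5·4, so 5 | T[0].
Assume 5 | T[r], so T[r] = 5t for some integer t.
Then T[r+1] = 4T[r] − 25 = 4·(5t) − 25 = 5(4t − 5), so 5 | T[r+1].
Hence 5 | T[n] for every n ≥ 0, by induction.

5 | T[n]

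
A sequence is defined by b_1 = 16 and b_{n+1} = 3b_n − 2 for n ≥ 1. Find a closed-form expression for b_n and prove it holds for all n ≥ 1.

Claim: b_n = 5·3^n + 1.

Base case: b_1 = 16, and 5·3^1 + 1 = 15 + 1 = 16.
Assume b_j = 5·3^j + 1 for some j ≥ 1.
Then b_{j+1} = 3b_j − 2 = 3·(5·3^j + 1) − 2 = 15·3^j + 3 − 2 = 5·3^{j+1} + 1.
So the formula holds for j+1, and by induction b_n = 5·3^n + 1 for all n ≥ 1.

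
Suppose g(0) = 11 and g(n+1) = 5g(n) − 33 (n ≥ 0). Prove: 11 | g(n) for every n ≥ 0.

Base case: g(0) = 11 = 11·1, so 11 | g(0).
Assume 11 | g(r), so g(r) = 11t for some integer t.
Then g(r+1) = 5g(r) − 33 = 5·(11t) − 33 = 11(5t − 3), so 11 | g(r+1).
So the property holds for r+1, and by induction 11 | g(n) for all n ≥ 0.

11 | g(n)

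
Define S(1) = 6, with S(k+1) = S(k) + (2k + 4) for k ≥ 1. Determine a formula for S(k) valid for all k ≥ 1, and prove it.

Claim: S(k) = k^2 + 3k + 2.

Base case: S(1) = 6, and 1^2 + 3·1 + 2 = 6.
Assume S(r) = r^2 + 3r + 2.
Then S(r+1) = S(r) + (2r + 4) = (r^2 + 3r + 2) + (2r + 4) = r^2 + 5r + 6,
and (r+1)^2 + 3·(r+1) + 2 = r^2 + 5r + 6.
By induction, S(k) = k^2 + 3k + 2 for all k ≥ 1.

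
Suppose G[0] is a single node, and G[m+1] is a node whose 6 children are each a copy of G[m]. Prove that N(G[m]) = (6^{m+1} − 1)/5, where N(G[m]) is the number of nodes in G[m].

Base case: N(G[0]) = 1, and (6^{0+1} − 1)/5 = 1.
Assume N(G[k]) = (6^{k+1} − 1)/5.
Then N(G[k+1]) = 1 + 6N(G[k]) = 1 + 6·(6^{k+1} − 1)/5 = 1 + (6^{k+2} − 6)/5 = (5 + 6^{k+2} − 6)/5 = (6^{k+2} − 1)/5.
By induction, N(G[m]) = (6^{m+1} − 1)/5 for all m ≥ 0.

N(G[m]) = (6^{m+1} − 1)/5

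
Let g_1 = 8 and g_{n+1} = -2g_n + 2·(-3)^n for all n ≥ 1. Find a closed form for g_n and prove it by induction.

Claim: g_n = -(-2)^n − 2·(-3)^n.

Base case: g_1 = 8, and -(-2)^1 − 2·(-3)^1 = 2 + 6 = 8.
Assume g_r = -(-2)^r − 2·(-3)^r for some r ≥ 1.
Then g_{r+1} = -2g_r + 2·(-3)^r = -2·(-(-2)^r − 2·(-3)^r) + 2·(-3)^r = -(-2)^{r+1} + 4·(-3)^r + 2·(-3)^r = -(-2)^{r+1} + 6·(-3)^r = -(-2)^{r+1} − 2·(-3)^{r+1}.
So the formula holds for r+1, and by induction g_n = -(-2)^n − 2·(-3)^n for all n ≥ 1.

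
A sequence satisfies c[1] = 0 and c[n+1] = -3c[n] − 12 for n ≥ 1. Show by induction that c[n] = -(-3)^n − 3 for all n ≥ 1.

Base case: c[1] = 0, and -(-3)^1 − 3 = 3 − 3 = 0.
Assume c[j] = -(-3)^j − 3 for some j ≥ 1.
Then c[j+1] = -3c[j] − 12 = -3·(-(-3)^j − 3) − 12 = 3·(-3)^j + 9 − 12 = -(-3)^{j+1} − 3.
This completes the inductive step, so c[n] = -(-3)^n − 3 for all n ≥ 1.

c[n] = -(-3)^n − 3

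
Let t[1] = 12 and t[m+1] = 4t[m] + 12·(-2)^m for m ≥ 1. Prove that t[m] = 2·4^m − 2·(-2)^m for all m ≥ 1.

Base case: t[1] = 12, and 2·4^1 − 2·(-2)^1 = 8 + 4 = 12.
Assume t[j] = 2·4^j − 2·(-2)^j for some j ≥ 1.
Then t[j+1] = 4t[j] + 12·(-2)^j = 4·(2·4^j − 2·(-2)^j) + 12·(-2)^j = 2·4^{j+1} − 8·(-2)^j + 12·(-2)^j = 2·4^{j+1} + 4·(-2)^j = 2·4^{j+1} − 2·(-2)^{j+1}.
By induction, t[m] = 2·4^m − 2·(-2)^m for all m ≥ 1.

t[m] = 2·4^m − 2·(-2)^m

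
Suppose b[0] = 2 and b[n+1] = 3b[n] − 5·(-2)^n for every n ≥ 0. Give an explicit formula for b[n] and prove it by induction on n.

Claim: b[n] = 3^n + (-2)^n.

Base case: b[0] = 2, and 3^0 + (-2)^0 = 1 + 1 = 2.
Assume b[j] = 3^j + (-2)^j for some j ≥ 0.
Then b[j+1] = 3b[j] − 5·(-2)^j = 3·(3^j + (-2)^j) − 5·(-2)^j = 3^{j+1} + 3·(-2)^j − 5·(-2)^j = 3^{j+1} − 2·(-2)^j = 3^{j+1} + (-2)^{j+1}.
Hence b[n] = 3^n + (-2)^n for every n ≥ 0, by induction.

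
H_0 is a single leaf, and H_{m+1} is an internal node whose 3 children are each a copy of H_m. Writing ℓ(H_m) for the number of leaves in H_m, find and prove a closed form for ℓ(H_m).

Claim: ℓ(H_m) = 3^m.

Base case: ℓ(H_0) = 1, and 3^0 = 1.
Assume ℓ(H_k) = 3^k.
Then ℓ(H_{k+1}) = 3·ℓ(H_k) = 3·3^k = 3^{k+1}.
This completes the inductive step, so ℓ(H_m) = 3^m for all m ≥ 0.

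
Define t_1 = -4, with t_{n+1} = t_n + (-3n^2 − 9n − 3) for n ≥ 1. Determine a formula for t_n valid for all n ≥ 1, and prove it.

Claim: t_n = -n^3 − 3n^2 + n − 1.

Base case: t_1 = -4, and -1^3 − 3·1^2 + 1 − 1 = -4.
Assume t_j = -j^3 − 3j^2 + j − 1.
Then t_{j+1} = t_j + (-3j^2 − 9j − 3) = (-j^3 − 3j^2 + j − 1) + (-3j^2 − 9j − 3) = -j^3 − 6j^2 − 8j − 4,
and -(j+1)^3 − 3·(j+1)^2 + (j+1) − 1 = -j^3 − 6j^2 − 8j − 4.
This completes the inductive step, so t_n = -n^3 − 3n^2 + n − 1 for all n ≥ 1.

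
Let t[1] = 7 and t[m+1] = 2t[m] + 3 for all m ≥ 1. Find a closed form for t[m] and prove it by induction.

Claim: t[m] = 5·2^m − 3.

Base case: t[1] = 7, and 5·2^1 − 3 = 10 − 3 = 7.
Assume t[r] = 5·2^r − 3 for some r ≥ 1.
Then t[r+1] = 2t[r] + 3 = 2·(5·2^r − 3) + 3 = 10·2^r − 6 + 3 = 5·2^{r+1} − 3.
By induction, t[m] = 5·2^m − 3 for all m ≥ 1.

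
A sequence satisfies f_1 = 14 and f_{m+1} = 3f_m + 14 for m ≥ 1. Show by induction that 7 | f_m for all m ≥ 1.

Base case: f_1 = 14 = 7·2, so 7 | f_1.
Assume 7 | f_j, so f_j = 7t for some integer t.
Then f_{j+1} = 3f_j + 14 = 3·(7t) + 14 = 7(3t + 2), so 7 | f_{j+1}.
Hence 7 | f_m for every m ≥ 1, by induction.

7 | f_m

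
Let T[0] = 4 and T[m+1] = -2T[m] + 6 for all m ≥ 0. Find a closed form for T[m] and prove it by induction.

Claim: T[m] = 2·(-2)^m + 2.

Base case: T[0] = 4, and 2·(-2)^0 + 2 = 2 + 2 = 4.
Assume T[j] = 2·(-2)^j + 2 for some j ≥ 0.
Then T[j+1] = -2T[j] + 6 = -2·(2·(-2)^j + 2) + 6 = -4·(-2)^j − 4 + 6 = 2·(-2)^{j+1} + 2.
So the formula holds for j+1, and by induction T[m] = 2·(-2)^m + 2 for all m ≥ 0.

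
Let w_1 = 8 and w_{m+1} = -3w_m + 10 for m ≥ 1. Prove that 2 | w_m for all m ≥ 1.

Base case: w_1 = 8 = 2·4, so 2 | w_1.
Assume 2 | w_r, so w_r = 2t for some integer t.
Then w_{r+1} = -3w_r + 10 = -3·(2t) + 10 = 2(-3t + 5), so 2 | w_{r+1}.
Hence 2 | w_m for every m ≥ 1, by induction.

2 | w_m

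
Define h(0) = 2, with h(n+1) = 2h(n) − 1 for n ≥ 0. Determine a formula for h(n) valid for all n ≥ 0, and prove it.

Claim: h(n) = 2^n + 1.

Base case: h(0) = 2, and 2^0 + 1 = 1 + 1 = 2.
Assume h(r) = 2^r + 1 for some r ≥ 0.
Then h(r+1) = 2h(r) − 1 = 2·(2^r + 1) − 1 = 2^{r+1} + 2 − 1 = 2^{r+1} + 1.
By induction, h(n) = 2^n + 1 for all n ≥ 0.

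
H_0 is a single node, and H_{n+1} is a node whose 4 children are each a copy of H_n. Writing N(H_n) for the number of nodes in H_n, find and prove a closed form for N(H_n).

Claim: N(H_n) = (4^{n+1} − 1)/3.

Base case: N(H_0) = 1, and (4^{0+1} − 1)/3 = 1.
Assume N(H_m) = (4^{m+1} − 1)/3.
Then N(H_{m+1}) = 1 + 4N(H_m) = 1 + 4·(4^{m+1} − 1)/3 = 1 + (4^{m+2} − 4)/3 = (3 + 4^{m+2} − 4)/3 = (4^{m+2} − 1)/3.
So the formula holds for m+1, and by induction N(H_n) = (4^{n+1} − 1)/3 for all n ≥ 0.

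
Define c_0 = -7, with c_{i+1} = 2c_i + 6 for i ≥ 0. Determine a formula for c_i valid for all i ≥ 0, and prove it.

Claim: c_i = -2^i − 6.

Base case: c_0 = -7, and -2^0 − 6 = -1 − 6 = -7.
Assume c_r = -2^r − 6 for some r ≥ 0.
Then c_{r+1} = 2c_r + 6 = 2·(-2^r − 6) + 6 = -2^{r+1} − 12 + 6 = -2^{r+1} − 6.
By induction, c_i = -2^i − 6 for all i ≥ 0.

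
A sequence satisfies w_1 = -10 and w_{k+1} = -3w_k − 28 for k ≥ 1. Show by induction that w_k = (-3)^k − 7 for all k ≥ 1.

Base case: w_1 = -10, and (-3)^1 − 7 = -3 − 7 = -10.
Assume w_j = (-3)^j − 7 for some j ≥ 1.
Then w_{j+1} = -3w_j − 28 = -3·((-3)^j − 7) − 28 = -3·(-3)^j + 21 − 28 = (-3)^{j+1} − 7.
So the formula holds for j+1, and by induction w_k = (-3)^k − 7 for all k ≥ 1.

w_k = (-3)^k − 7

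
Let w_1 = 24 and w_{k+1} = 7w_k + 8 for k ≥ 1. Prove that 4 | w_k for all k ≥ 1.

Base case: w_1 = 24 = 4·6, so 4 | w_1.
Assume 4 | w_m, so w_m = 4t for some integer t.
Then w_{m+1} = 7w_m + 8 = 7·(4t) + 8 = 4(7t + 2), so 4 | w_{m+1}.
This completes the inductive step, so 4 | w_k for all k ≥ 1.

4 | w_k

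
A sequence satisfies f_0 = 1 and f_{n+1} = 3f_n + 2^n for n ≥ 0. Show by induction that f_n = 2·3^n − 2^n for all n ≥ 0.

Base case: f_0 = 1, and 2·3^0 − 2^0 = 2 − 1 = 1.
Assume f_r = 2·3^r − 2^r for some r ≥ 0.
Then f_{r+1} = 3f_r + 2^r = 3·(2·3^r − 2^r) + 2^r = 2·3^{r+1} − 3·2^r + 2^r = 2·3^{r+1} − 2·2^r = 2·3^{r+1} − 2^{r+1}.
Hence f_n = 2·3^n − 2^n for every n ≥ 0, by induction.

f_n = 2·3^n − 2^n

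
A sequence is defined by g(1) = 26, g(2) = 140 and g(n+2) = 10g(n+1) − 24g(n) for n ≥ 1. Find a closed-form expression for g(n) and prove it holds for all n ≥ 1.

Claim: g(n) = 3·6^n + 2·4^n.

Base cases: g(1) = 26 and 3·6^1 + 2·4^1 = 26; g(2) = 140 and 3·6^2 + 2·4^2 = 140.
Assume g(j) = 3·6^j + 2·4^j for all 1 ≤ j ≤ k, where k ≥ 2.
Then g(k+1) = 10g(k) − 24g(k−1) = 10·(3·6^k + 2·4^k) − 24·(3·6^{k−1} + 2·4^{k−1}) = 3·(10·6 − 24)6^{k−1} + 2·(10·4 − 24)4^{k−1} = 108·6^{k−1} + 32·4^{k−1} = 3·6^{k+1} + 2·4^{k+1}.
This completes the inductive step, so g(n) = 3·6^n + 2·4^n for all n ≥ 1.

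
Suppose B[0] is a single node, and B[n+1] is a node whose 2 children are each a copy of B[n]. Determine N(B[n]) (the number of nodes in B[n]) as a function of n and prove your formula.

Claim: N(B[n]) = 2^{n+1} − 1.

Base case: N(B[0]) = 1, and 2^{0+1} − 1 = 1.
Assume N(B[m]) = 2^{m+1} − 1.
Then N(B[m+1]) = 1 + 2N(B[m]) = 1 + 2(2^{m+1} − 1) = 2^{m+2} − 2 + 1 = 2^{m+2} − 1.
So the formula holds for m+1, and by induction N(B[n]) = 2^{n+1} − 1 for all n ≥ 0.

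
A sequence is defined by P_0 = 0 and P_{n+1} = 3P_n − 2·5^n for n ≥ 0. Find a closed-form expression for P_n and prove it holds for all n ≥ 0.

Claim: P_n = 3^n − 5^n.

Base case: P_0 = 0, and 3^0 − 5^0 = 1 − 1 = 0.
Assume P_r = 3^r − 5^r for some r ≥ 0.
Then P_{r+1} = 3P_r − 2·5^r = 3·(3^r − 5^r) − 2·5^r = 3^{r+1} − 3·5^r − 2·5^r = 3^{r+1} − 5·5^r = 3^{r+1} − 5^{r+1}.
This completes the inductive step, so P_n = 3^n − 5^n for all n ≥ 0.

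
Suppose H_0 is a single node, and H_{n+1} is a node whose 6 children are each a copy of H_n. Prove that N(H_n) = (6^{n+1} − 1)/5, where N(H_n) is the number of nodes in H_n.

Base case: N(H_0) = 1, and (6^{0+1} − 1)/5 = 1.
Assume N(H_m) = (6^{m+1} − 1)/5.
Then N(H_{m+1}) = 1 + 6N(H_m) = 1 + 6·(6^{m+1} − 1)/5 = 1 + (6^{m+2} − 6)/5 = (5 + 6^{m+2} − 6)/5 = (6^{m+2} − 1)/5.
This completes the inductive step, so N(H_n) = (6^{n+1} − 1)/5 for all n ≥ 0.

N(H_n) = (6^{n+1} − 1)/5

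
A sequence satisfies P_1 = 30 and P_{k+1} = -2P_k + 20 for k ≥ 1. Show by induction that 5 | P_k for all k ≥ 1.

Base case: P_1 = 30 = 5·6, so 5 | P_1.
Assume 5 | P_j, so P_j = 5t for some integer t.
Then P_{j+1} = -2P_j + 20 = -2·(5t) + 20 = 5(-2t + 4), so 5 | P_{j+1}.
Hence 5 | P_k for every k ≥ 1, by induction.

5 | P_k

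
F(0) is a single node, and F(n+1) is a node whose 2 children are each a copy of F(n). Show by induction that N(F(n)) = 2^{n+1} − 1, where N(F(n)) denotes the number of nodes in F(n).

Base case: N(F(0)) = 1, and 2^{0+1} − 1 = 1.
Assume N(F(r)) = 2^{r+1} − 1.
Then N(F(r+1)) = 1 + 2N(F(r)) = 1 + 2(2^{r+1} − 1) = 2^{r+2} − 2 + 1 = 2^{r+2} − 1.
So the formula holds for r+1, and by induction N(F(n)) = 2^{n+1} − 1 for all n ≥ 0.

N(F(n)) = 2^{n+1} − 1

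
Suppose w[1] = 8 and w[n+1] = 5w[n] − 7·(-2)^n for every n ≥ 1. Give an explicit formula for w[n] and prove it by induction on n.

Claim: w[n] = 2·5^n + (-2)^n.

Base case: w[1] = 8, and 2·5^1 + (-2)^1 = 10 − 2 = 8.
Assume w[m] = 2·5^m + (-2)^m for some m ≥ 1.
Then w[m+1] = 5w[m] − 7·(-2)^m = 5·(2·5^m + (-2)^m) − 7·(-2)^m = 2·5^{m+1} + 5·(-2)^m − 7·(-2)^m = 2·5^{m+1} − 2·(-2)^m = 2·5^{m+1} + (-2)^{m+1}.
Hence w[n] = 2·5^n + (-2)^n for every n ≥ 1, by induction.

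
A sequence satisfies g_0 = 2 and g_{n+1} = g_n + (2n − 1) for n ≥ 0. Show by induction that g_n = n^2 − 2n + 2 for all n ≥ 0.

Base case: g_0 = 2, and 0^2 − 2·0 + 2 = 2.
Assume g_k = k^2 − 2k + 2.
Then g_{k+1} = g_k + (2k − 1) = (k^2 − 2k + 2) + (2k − 1) = k^2 + 1,
and (k+1)^2 − 2·(k+1) + 2 = k^2 + 1.
Hence g_n = n^2 − 2n + 2 for every n ≥ 0, by induction.

g_n = n^2 − 2n + 2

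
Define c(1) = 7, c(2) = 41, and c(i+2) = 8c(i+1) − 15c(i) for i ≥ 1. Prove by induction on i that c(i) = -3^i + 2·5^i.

Base cases: c(1) = 7 and -3^1 + 2·5^1 = 7; c(2) = 41 and -3^2 + 2·5^2 = 41.
Assume c(t) = -3^t + 2·5^t for all 1 ≤ t ≤ j, where j ≥ 2.
Then c(j+1) = 8c(j) − 15c(j−1) = 8·(-3^j + 2·5^j) − 15·(-3^{j−1} + 2·5^{j−1}) = -(8·3 − 15)3^{j−1} + 2·(8·5 − 15)5^{j−1} = -9·3^{j−1} + 50·5^{j−1} = -3^{j+1} + 2·5^{j+1}.
By strong induction, c(i) = -3^i + 2·5^i for all i ≥ 1.

c(i) = -3^i + 2·5^i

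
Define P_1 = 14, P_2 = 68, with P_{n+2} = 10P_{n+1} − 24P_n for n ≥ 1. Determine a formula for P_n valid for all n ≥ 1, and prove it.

Claim: P_n = 2·4^n + 6^n.

Base cases: P_1 = 14 and 2·4^1 + 6^1 = 14; P_2 = 68 and 2·4^2 + 6^2 = 68.
Assume P_j = 2·4^j + 6^j for all 1 ≤ j ≤ k, where k ≥ 2.
Then P_{k+1} = 10P_k − 24P_{k−1} = 10·(2·4^k + 6^k) − 24·(2·4^{k−1} + 6^{k−1}) = 2·(10·4 − 24)4^{k−1} + (10·6 − 24)6^{k−1} = 32·4^{k−1} + 36·6^{k−1} = 2·4^{k+1} + 6^{k+1}.
This completes the inductive step, so P_n = 2·4^n + 6^n for all n ≥ 1.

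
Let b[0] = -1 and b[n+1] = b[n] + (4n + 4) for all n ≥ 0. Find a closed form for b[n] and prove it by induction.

Claim: b[n] = 2n^2 + 2n − 1.

Base case: b[0] = -1, and 2·0^2 + 2·0 − 1 = -1.
Assume b[k] = 2k^2 + 2k − 1.
Then b[k+1] = b[k] + (4k + 4) = (2k^2 + 2k − 1) + (4k + 4) = 2k^2 + 6k + 3,
and 2·(k+1)^2 + 2·(k+1) − 1 = 2k^2 + 6k + 3.
Hence b[n] = 2n^2 + 2n − 1 for every n ≥ 0, by induction.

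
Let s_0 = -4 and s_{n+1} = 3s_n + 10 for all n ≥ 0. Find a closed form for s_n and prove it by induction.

Claim: s_n = 3^n − 5.

Base case: s_0 = -4, and 3^0 − 5 = 1 − 5 = -4.
Assume s_j = 3^j − 5 for some j ≥ 0.
Then s_{j+1} = 3s_j + 10 = 3·(3^j − 5) + 10 = 3^{j+1} − 15 + 10 = 3^{j+1} − 5.
By induction, s_n = 3^n − 5 for all n ≥ 0.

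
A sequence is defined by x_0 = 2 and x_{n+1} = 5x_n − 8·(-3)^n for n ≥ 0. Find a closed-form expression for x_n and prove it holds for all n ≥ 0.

Claim: x_n = 5^n + (-3)^n.

Base case: x_0 = 2, and 5^0 + (-3)^0 = 1 + 1 = 2.
Assume x_m = 5^m + (-3)^m for some m ≥ 0.
Then x_{m+1} = 5x_m − 8·(-3)^m = 5·(5^m + (-3)^m) − 8·(-3)^m = 5^{m+1} + 5·(-3)^m − 8·(-3)^m = 5^{m+1} − 3·(-3)^m = 5^{m+1} + (-3)^{m+1}.
By induction, x_n = 5^n + (-3)^n for all n ≥ 0.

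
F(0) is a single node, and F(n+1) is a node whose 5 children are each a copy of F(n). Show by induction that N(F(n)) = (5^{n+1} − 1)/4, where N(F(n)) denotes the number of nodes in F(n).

Base case: N(F(0)) = 1, and (5^{0+1} − 1)/4 = 1.
Assume N(F(r)) = (5^{r+1} − 1)/4.
Then N(F(r+1)) = 1 + 5N(F(r)) = 1 + 5·(5^{r+1} − 1)/4 = 1 + (5^{r+2} − 5)/4 = (4 + 5^{r+2} − 5)/4 = (5^{r+2} − 1)/4.
By induction, N(F(n)) = (5^{n+1} − 1)/4 for all n ≥ 0.

N(F(n)) = (5^{n+1} − 1)/4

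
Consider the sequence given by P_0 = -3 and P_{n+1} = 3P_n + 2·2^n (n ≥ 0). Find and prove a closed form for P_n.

Claim: P_n = -3^n − 2·2^n.

Base case: P_0 = -3, and -3^0 − 2·2^0 = -1 − 2 = -3.
Assume P_k = -3^k − 2·2^k for some k ≥ 0.
Then P_{k+1} = 3P_k + 2·2^k = 3·(-3^k − 2·2^k) + 2·2^k = -3^{k+1} − 6·2^k + 2·2^k = -3^{k+1} − 4·2^k = -3^{k+1} − 2·2^{k+1}.
This completes the inductive step, so P_n = -3^n − 2·2^n for all n ≥ 0.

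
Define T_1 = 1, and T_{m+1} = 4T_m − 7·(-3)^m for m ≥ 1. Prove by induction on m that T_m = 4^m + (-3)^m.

Base case: T_1 = 1, and 4^1 + (-3)^1 = 4 − 3 = 1.
Assume T_j = 4^j + (-3)^j for some j ≥ 1.
Then T_{j+1} = 4T_j − 7·(-3)^j = 4·(4^j + (-3)^j) − 7·(-3)^j = 4^{j+1} + 4·(-3)^j − 7·(-3)^j = 4^{j+1} − 3·(-3)^j = 4^{j+1} + (-3)^{j+1}.
So the formula holds for j+1, and by induction T_m = 4^m + (-3)^m for all m ≥ 1.

T_m = 4^m + (-3)^m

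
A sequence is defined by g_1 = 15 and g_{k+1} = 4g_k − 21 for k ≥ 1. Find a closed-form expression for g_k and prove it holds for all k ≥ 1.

Claim: g_k = 2·4^k + 7.

Base case: g_1 = 15, and 2·4^1 + 7 = 8 + 7 = 15.
Assume g_r = 2·4^r + 7 for some r ≥ 1.
Then g_{r+1} = 4g_r − 21 = 4·(2·4^r + 7) − 21 = 8·4^r + 28 − 21 = 2·4^{r+1} + 7.
So the formula holds for r+1, and by induction g_k = 2·4^k + 7 for all k ≥ 1.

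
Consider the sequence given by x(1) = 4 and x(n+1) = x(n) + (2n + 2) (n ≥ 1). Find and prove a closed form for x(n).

Claim: x(n) = n^2 + n + 2.

Base case: x(1) = 4, and 1^2 + 1 + 2 = 4.
Assume x(m) = m^2 + m + 2.
Then x(m+1) = x(m) + (2m + 2) = (m^2 + m + 2) + (2m + 2) = m^2 + 3m + 4,
and (m+1)^2 + (m+1) + 2 = m^2 + 3m + 4.
Hence x(n) = n^2 + n + 2 for every n ≥ 1, by induction.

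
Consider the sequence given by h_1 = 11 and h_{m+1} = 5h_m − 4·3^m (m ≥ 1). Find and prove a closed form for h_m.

Claim: h_m = 5^m + 2·3^m.

Base case: h_1 = 11, and 5^1 + 2·3^1 = 5 + 6 = 11.
Assume h_r = 5^r + 2·3^r for some r ≥ 1.
Then h_{r+1} = 5h_r − 4·3^r = 5·(5^r + 2·3^r) − 4·3^r = 5^{r+1} + 10·3^r − 4·3^r = 5^{r+1} + 6·3^r = 5^{r+1} + 2·3^{r+1}.
By induction, h_m = 5^m + 2·3^m for all m ≥ 1.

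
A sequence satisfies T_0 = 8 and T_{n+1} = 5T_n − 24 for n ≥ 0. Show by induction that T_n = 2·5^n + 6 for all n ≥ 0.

Base case: T_0 = 8, and 2·5^0 + 6 = 2 + 6 = 8.
Assume T_k = 2·5^k + 6 for some k ≥ 0.
Then T_{k+1} = 5T_k − 24 = 5·(2·5^k + 6) − 24 = 10·5^k + 30 − 24 = 2·5^{k+1} + 6.
So the formula holds for k+1, and by induction T_n = 2·5^n + 6 for all n ≥ 0.

T_n = 2·5^n + 6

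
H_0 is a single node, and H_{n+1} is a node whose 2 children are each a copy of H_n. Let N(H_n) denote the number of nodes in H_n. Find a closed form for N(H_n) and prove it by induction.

Claim: N(H_n) = 2^{n+1} − 1.

Base case: N(H_0) = 1, and 2^{0+1} − 1 = 1.
Assume N(H_m) = 2^{m+1} − 1.
Then N(H_{m+1}) = 1 + 2N(H_m) = 1 + 2(2^{m+1} − 1) = 2^{m+2} − 2 + 1 = 2^{m+2} − 1.
By induction, N(H_n) = 2^{n+1} − 1 for all n ≥ 0.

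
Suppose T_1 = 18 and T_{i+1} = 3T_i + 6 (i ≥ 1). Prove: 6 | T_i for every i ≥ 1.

Base case: T_1 = 18 = 6·3, so 6 | T_1.
Assume 6 | T_m, so T_m = 6t for some integer t.
Then T_{m+1} = 3T_m + 6 = 3·(6t) + 6 = 6(3t + 1), so 6 | T_{m+1}.
By induction, 6 | T_i for all i ≥ 1.

6 | T_i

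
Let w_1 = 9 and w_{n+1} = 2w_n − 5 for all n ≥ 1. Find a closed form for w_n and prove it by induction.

Claim: w_n = 2^{n+1} + 5.

Base case: w_1 = 9, and 2^{1+1} + 5 = 4 + 5 = 9.
Assume w_r = 2^{r+1} + 5 for some r ≥ 1.
Then w_{r+1} = 2w_r − 5 = 2·(2^{r+1} + 5) − 5 = 2^{r+2} + 10 − 5 = 2^{r+2} + 5.
This completes the inductive step, so w_n = 2^{n+1} + 5 for all n ≥ 1.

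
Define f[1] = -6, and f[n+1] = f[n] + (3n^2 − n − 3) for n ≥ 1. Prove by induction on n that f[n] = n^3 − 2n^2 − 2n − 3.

Base case: f[1] = -6, and 1^3 − 2·1^2 − 2·1 − 3 = -6.
Assume f[k] = k^3 − 2k^2 − 2k − 3.
Then f[k+1] = f[k] + (3k^2 − k − 3) = (k^3 − 2k^2 − 2k − 3) + (3k^2 − k − 3) = k^3 + k^2 − 3k − 6,
and (k+1)^3 − 2·(k+1)^2 − 2·(k+1) − 3 = k^3 + k^2 − 3k − 6.
Hence f[n] = n^3 − 2n^2 − 2n − 3 for every n ≥ 1, by induction.

f[n] = n^3 − 2n^2 − 2n − 3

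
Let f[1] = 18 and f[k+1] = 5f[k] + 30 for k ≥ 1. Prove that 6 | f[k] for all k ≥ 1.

Base case: f[1] = 18 = 6·3, so 6 | f[1].
Assume 6 | f[r], so f[r] = 6t for some integer t.
Then f[r+1] = 5f[r] + 30 = 5·(6t) + 30 = 6(5t + 5), so 6 | f[r+1].
Hence 6 | f[k] for every k ≥ 1, by induction.

6 | f[k]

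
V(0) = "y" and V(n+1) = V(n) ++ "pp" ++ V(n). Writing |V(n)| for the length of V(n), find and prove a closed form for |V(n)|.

Claim: |V(n)| = 3·2^n − 2.

Base case: |V(0)| = 1, and 3·2^0 − 2 = 1.
Assume |V(r)| = 3·2^r − 2.
Then |V(r+1)| = |V(r)| + 2 + |V(r)| = 2|V(r)| + 2 = 2(3·2^r − 2) + 2 = 3·2^{r+1} − 4 + 2 = 3·2^{r+1} − 2.
By induction, |V(n)| = 3·2^n − 2 for all n ≥ 0.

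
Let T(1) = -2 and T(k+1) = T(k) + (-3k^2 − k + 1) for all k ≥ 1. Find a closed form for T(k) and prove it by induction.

Claim: T(k) = -k^3 + k^2 + k − 3.

Base case: T(1) = -2, and -1^3 + 1^2 + 1 − 3 = -2.
Assume T(r) = -r^3 + r^2 + r − 3.
Then T(r+1) = T(r) + (-3r^2 − r + 1) = (-r^3 + r^2 + r − 3) + (-3r^2 − r + 1) = -r^3 − 2r^2 − 2,
and -(r+1)^3 + (r+1)^2 + (r+1) − 3 = -r^3 − 2r^2 − 2.
By induction, T(k) = -k^3 + k^2 + k − 3 for all k ≥ 1.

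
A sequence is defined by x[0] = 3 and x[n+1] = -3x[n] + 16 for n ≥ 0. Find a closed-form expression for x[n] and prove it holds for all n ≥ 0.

Claim: x[n] = -(-3)^n + 4.

Base case: x[0] = 3, and -(-3)^0 + 4 = -1 + 4 = 3.
Assume x[m] = -(-3)^m + 4 for some m ≥ 0.
Then x[m+1] = -3x[m] + 16 = -3·(-(-3)^m + 4) + 16 = 3·(-3)^m − 12 + 16 = -(-3)^{m+1} + 4.
So the formula holds for m+1, and by induction x[n] = -(-3)^n + 4 for all n ≥ 0.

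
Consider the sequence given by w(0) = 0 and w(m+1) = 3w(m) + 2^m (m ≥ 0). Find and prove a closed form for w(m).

Claim: w(m) = 3^m − 2^m.

Base case: w(0) = 0, and 3^0 − 2^0 = 1 − 1 = 0.
Assume w(k) = 3^k − 2^k for some k ≥ 0.
Then w(k+1) = 3w(k) + 2^k = 3·(3^k − 2^k) + 2^k = 3^{k+1} − 3·2^k + 2^k = 3^{k+1} − 2·2^k = 3^{k+1} − 2^{k+1}.
Hence w(m) = 3^m − 2^m for every m ≥ 0, by induction.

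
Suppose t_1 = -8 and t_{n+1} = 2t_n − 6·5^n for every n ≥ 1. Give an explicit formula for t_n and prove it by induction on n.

Claim: t_n = 2^n − 2·5^n.

Base case: t_1 = -8, and 2^1 − 2·5^1 = 2 − 10 = -8.
Assume t_j = 2^j − 2·5^j for some j ≥ 1.
Then t_{j+1} = 2t_j − 6·5^j = 2·(2^j − 2·5^j) − 6·5^j = 2^{j+1} − 4·5^j − 6·5^j = 2^{j+1} − 10·5^j = 2^{j+1} − 2·5^{j+1}.
By induction, t_n = 2^n − 2·5^n for all n ≥ 1.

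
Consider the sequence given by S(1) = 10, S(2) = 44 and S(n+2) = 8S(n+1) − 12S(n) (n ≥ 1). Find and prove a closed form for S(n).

Claim: S(n) = 6^n + 2·2^n.

Base cases: S(1) = 10 and 6^1 + 2·2^1 = 10; S(2) = 44 and 6^2 + 2·2^2 = 44.
Assume S(i) = 6^i + 2·2^i for all 1 ≤ i ≤ j, where j ≥ 2.
Then S(j+1) = 8S(j) − 12S(j−1) = 8·(6^j + 2·2^j) − 12·(6^{j−1} + 2·2^{j−1}) = (8·6 − 12)6^{j−1} + 2·(8·2 − 12)2^{j−1} = 36·6^{j−1} + 8·2^{j−1} = 6^{j+1} + 2·2^{j+1}.
This completes the inductive step, so S(n) = 6^n + 2·2^n for all n ≥ 1.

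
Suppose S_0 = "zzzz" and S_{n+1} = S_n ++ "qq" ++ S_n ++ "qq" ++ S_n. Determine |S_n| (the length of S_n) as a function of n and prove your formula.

Claim: |S_n| = 6·3^n − 2.

Base case: |S_0| = 4, and 6·3^0 − 2 = 4.
Assume |S_r| = 6·3^r − 2.
Then |S_{r+1}| = 3|S_r| + 4 = 3(6·3^r − 2) + 4 = 6·3^{r+1} − 6 + 4 = 6·3^{r+1} − 2.
So the formula holds for r+1, and by induction |S_n| = 6·3^n − 2 for all n ≥ 0.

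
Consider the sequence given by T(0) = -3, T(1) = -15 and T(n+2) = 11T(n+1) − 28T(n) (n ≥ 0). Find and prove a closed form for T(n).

Claim: T(n) = -7^n − 2·4^n.

Base cases: T(0) = -3 and -7^0 − 2·4^0 = -3; T(1) = -15 and -7^1 − 2·4^1 = -15.
Assume T(i) = -7^i − 2·4^i for all 0 ≤ i ≤ j, where j ≥ 1.
Then T(j+1) = 11T(j) − 28T(j−1) = 11·(-7^j − 2·4^j) − 28·(-7^{j−1} − 2·4^{j−1}) = -(11·7 − 28)7^{j−1} − 2·(11·4 − 28)4^{j−1} = -49·7^{j−1} − 32·4^{j−1} = -7^{j+1} − 2·4^{j+1}.
Hence T(n) = -7^n − 2·4^n for every n ≥ 0, by strong induction.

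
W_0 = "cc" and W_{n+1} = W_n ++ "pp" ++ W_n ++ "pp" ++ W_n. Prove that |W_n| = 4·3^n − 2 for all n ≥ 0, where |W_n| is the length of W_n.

Base case: |W_0| = 2, and 4·3^0 − 2 = 2.
Assume |W_r| = 4·3^r − 2.
Then |W_{r+1}| = 3|W_r| + 4 = 3(4·3^r − 2) + 4 = 4·3^{r+1} − 6 + 4 = 4·3^{r+1} − 2.
Hence |W_n| = 4·3^n − 2 for every n ≥ 0, by induction.

|W_n| = 4·3^n − 2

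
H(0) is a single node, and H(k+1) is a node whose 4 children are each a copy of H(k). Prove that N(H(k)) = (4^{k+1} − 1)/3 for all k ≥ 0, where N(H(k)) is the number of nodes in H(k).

Base case: N(H(0)) = 1, and (4^{0+1} − 1)/3 = 1.
Assume N(H(m)) = (4^{m+1} − 1)/3.
Then N(H(m+1)) = 1 + 4N(H(m)) = 1 + 4·(4^{m+1} − 1)/3 = 1 + (4^{m+2} − 4)/3 = (3 + 4^{m+2} − 4)/3 = (4^{m+2} − 1)/3.
By induction, N(H(k)) = (4^{k+1} − 1)/3 for all k ≥ 0.

N(H(k)) = (4^{k+1} − 1)/3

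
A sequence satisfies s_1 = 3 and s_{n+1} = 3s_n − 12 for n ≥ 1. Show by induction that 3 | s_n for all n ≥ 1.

Base case: s_1 = 3 = 3·1, so 3 | s_1.
Assume 3 | s_m, so s_m = 3t for some integer t.
Then s_{m+1} = 3s_m − 12 = 3·(3t) − 12 = 3(3t − 4), so 3 | s_{m+1}.
So the property holds for m+1, and by induction 3 | s_n for all n ≥ 1.

3 | s_n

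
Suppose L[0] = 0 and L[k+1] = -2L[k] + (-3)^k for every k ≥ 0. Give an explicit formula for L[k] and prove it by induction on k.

Claim: L[k] = (-2)^k − (-3)^k.

Base case: L[0] = 0, and (-2)^0 − (-3)^0 = 1 − 1 = 0.
Assume L[m] = (-2)^m − (-3)^m for some m ≥ 0.
Then L[m+1] = -2L[m] + (-3)^m = -2·((-2)^m − (-3)^m) + (-3)^m = (-2)^{m+1} + 2·(-3)^m + (-3)^m = (-2)^{m+1} + 3·(-3)^m = (-2)^{m+1} − (-3)^{m+1}.
This completes the inductive step, so L[k] = (-2)^k − (-3)^k for all k ≥ 0.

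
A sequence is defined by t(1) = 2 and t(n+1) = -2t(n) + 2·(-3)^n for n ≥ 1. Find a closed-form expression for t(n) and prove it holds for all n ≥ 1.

Claim: t(n) = 2·(-2)^n − 2·(-3)^n.

Base case: t(1) = 2, and 2·(-2)^1 − 2·(-3)^1 = -4 + 6 = 2.
Assume t(m) = 2·(-2)^m − 2·(-3)^m for some m ≥ 1.
Then t(m+1) = -2t(m) + 2·(-3)^m = -2·(2·(-2)^m − 2·(-3)^m) + 2·(-3)^m = 2·(-2)^{m+1} + 4·(-3)^m + 2·(-3)^m = 2·(-2)^{m+1} + 6·(-3)^m = 2·(-2)^{m+1} − 2·(-3)^{m+1}.
Hence t(n) = 2·(-2)^n − 2·(-3)^n for every n ≥ 1, by induction.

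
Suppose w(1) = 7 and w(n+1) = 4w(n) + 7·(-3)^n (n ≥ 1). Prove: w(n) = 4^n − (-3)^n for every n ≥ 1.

Base case: w(1) = 7, and 4^1 − (-3)^1 = 4 + 3 = 7.
Assume w(r) = 4^r − (-3)^r for some r ≥ 1.
Then w(r+1) = 4w(r) + 7·(-3)^r = 4·(4^r − (-3)^r) + 7·(-3)^r = 4^{r+1} − 4·(-3)^r + 7·(-3)^r = 4^{r+1} + 3·(-3)^r = 4^{r+1} − (-3)^{r+1}.
Hence w(n) = 4^n − (-3)^n for every n ≥ 1, by induction.

w(n) = 4^n − (-3)^n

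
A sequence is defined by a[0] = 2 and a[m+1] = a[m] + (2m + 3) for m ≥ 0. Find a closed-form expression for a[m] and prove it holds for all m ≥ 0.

Claim: a[m] = m^2 + 2m + 2.

Base case: a[0] = 2, and 0^2 + 2·0 + 2 = 2.
Assume a[j] = j^2 + 2j + 2.
Then a[j+1] = a[j] + (2j + 3) = (j^2 + 2j + 2) + (2j + 3) = j^2 + 4j + 5,
and (j+1)^2 + 2·(j+1) + 2 = j^2 + 4j + 5.
By induction, a[m] = m^2 + 2m + 2 for all m ≥ 0.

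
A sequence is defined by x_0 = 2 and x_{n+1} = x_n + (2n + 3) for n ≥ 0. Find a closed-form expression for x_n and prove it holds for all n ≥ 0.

Claim: x_n = n^2 + 2n + 2.

Base case: x_0 = 2, and 0^2 + 2·0 + 2 = 2.
Assume x_m = m^2 + 2m + 2.
Then x_{m+1} = x_m + (2m + 3) = (m^2 + 2m + 2) + (2m + 3) = m^2 + 4m + 5,
and (m+1)^2 + 2·(m+1) + 2 = m^2 + 4m + 5.
By induction, x_n = n^2 + 2n + 2 for all n ≥ 0.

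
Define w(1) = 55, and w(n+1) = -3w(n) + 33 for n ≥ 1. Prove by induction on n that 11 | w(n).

Base case: w(1) = 55 = 11·5, so 11 | w(1).
Assume 11 | w(r), so w(r) = 11t for some integer t.
Then w(r+1) = -3w(r) + 33 = -3·(11t) + 33 = 11(-3t + 3), so 11 | w(r+1).
So the property holds for r+1, and by induction 11 | w(n) for all n ≥ 1.

11 | w(n)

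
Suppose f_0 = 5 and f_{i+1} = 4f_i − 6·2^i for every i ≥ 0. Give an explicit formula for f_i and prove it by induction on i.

Claim: f_i = 2·4^i + 3·2^i.

Base case: f_0 = 5, and 2·4^0 + 3·2^0 = 2 + 3 = 5.
Assume f_k = 2·4^k + 3·2^k for some k ≥ 0.
Then f_{k+1} = 4f_k − 6·2^k = 4·(2·4^k + 3·2^k) − 6·2^k = 2·4^{k+1} + 12·2^k − 6·2^k = 2·4^{k+1} + 6·2^k = 2·4^{k+1} + 3·2^{k+1}.
So the formula holds for k+1, and by induction f_i = 2·4^i + 3·2^i for all i ≥ 0.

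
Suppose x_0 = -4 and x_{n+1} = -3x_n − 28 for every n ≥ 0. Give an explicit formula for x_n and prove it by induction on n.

Claim: x_n = 3·(-3)^n − 7.

Base case: x_0 = -4, and 3·(-3)^0 − 7 = 3 − 7 = -4.
Assume x_k = 3·(-3)^k − 7 for some k ≥ 0.
Then x_{k+1} = -3x_k − 28 = -3·(3·(-3)^k − 7) − 28 = -9·(-3)^k + 21 − 28 = 3·(-3)^{k+1} − 7.
Hence x_n = 3·(-3)^n − 7 for every n ≥ 0, by induction.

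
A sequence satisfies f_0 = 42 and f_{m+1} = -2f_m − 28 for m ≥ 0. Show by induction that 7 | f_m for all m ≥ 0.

Base case: f_0 = 42 = 7·6, so 7 | f_0.
Assume 7 | f_r, so f_r = 7t for some integer t.
Then f_{r+1} = -2f_r − 28 = -2·(7t) − 28 = 7(-2t − 4), so 7 | f_{r+1}.
By induction, 7 | f_m for all m ≥ 0.

7 | f_m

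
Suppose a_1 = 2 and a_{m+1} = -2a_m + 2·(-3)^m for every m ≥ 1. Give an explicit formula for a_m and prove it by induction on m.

Claim: a_m = 2·(-2)^m − 2·(-3)^m.

Base case: a_1 = 2, and 2·(-2)^1 − 2·(-3)^1 = -4 + 6 = 2.
Assume a_k = 2·(-2)^k − 2·(-3)^k for some k ≥ 1.
Then a_{k+1} = -2a_k + 2·(-3)^k = -2·(2·(-2)^k − 2·(-3)^k) + 2·(-3)^k = 2·(-2)^{k+1} + 4·(-3)^k + 2·(-3)^k = 2·(-2)^{k+1} + 6·(-3)^k = 2·(-2)^{k+1} − 2·(-3)^{k+1}.
Hence a_m = 2·(-2)^m − 2·(-3)^m for every m ≥ 1, by induction.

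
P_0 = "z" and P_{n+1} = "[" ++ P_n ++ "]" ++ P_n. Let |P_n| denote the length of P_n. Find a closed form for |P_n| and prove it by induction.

Claim: |P_n| = 3·2^n − 2.

Base case: |P_0| = 1, and 3·2^0 − 2 = 1.
Assume |P_m| = 3·2^m − 2.
Then |P_{m+1}| = 1 + |P_m| + 1 + |P_m| = 2|P_m| + 2 = 2(3·2^m − 2) + 2 = 3·2^{m+1} − 4 + 2 = 3·2^{m+1} − 2.
By induction, |P_n| = 3·2^n − 2 for all n ≥ 0.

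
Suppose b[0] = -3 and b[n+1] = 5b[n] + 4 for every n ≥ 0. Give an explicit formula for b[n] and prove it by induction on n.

Claim: b[n] = -2·5^n − 1.

Base case: b[0] = -3, and -2·5^0 − 1 = -2 − 1 = -3.
Assume b[j] = -2·5^j − 1 for some j ≥ 0.
Then b[j+1] = 5b[j] + 4 = 5·(-2·5^j − 1) + 4 = -10·5^j − 5 + 4 = -2·5^{j+1} − 1.
So the formula holds for j+1, and by induction b[n] = -2·5^n − 1 for all n ≥ 0.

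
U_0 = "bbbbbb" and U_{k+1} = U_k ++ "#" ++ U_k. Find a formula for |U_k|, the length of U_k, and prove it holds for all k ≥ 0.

Claim: |U_k| = 7·2^k − 1.

Base case: |U_0| = 6, and 7·2^0 − 1 = 6.
Assume |U_r| = 7·2^r − 1.
Then |U_{r+1}| = |U_r| + 1 + |U_r| = 2|U_r| + 1 = 2(7·2^r − 1) + 1 = 7·2^{r+1} − 2 + 1 = 7·2^{r+1} − 1.
This completes the inductive step, so |U_k| = 7·2^k − 1 for all k ≥ 0.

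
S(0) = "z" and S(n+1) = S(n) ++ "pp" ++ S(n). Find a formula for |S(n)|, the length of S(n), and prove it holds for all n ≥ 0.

Claim: |S(n)| = 3·2^n − 2.

Base case: |S(0)| = 1, and 3·2^0 − 2 = 1.
Assume |S(m)| = 3·2^m − 2.
Then |S(m+1)| = |S(m)| + 2 + |S(m)| = 2|S(m)| + 2 = 2(3·2^m − 2) + 2 = 3·2^{m+1} − 4 + 2 = 3·2^{m+1} − 2.
Hence |S(n)| = 3·2^n − 2 for every n ≥ 0, by induction.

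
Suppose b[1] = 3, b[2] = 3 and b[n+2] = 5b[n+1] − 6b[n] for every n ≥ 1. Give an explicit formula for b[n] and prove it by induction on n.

Claim: b[n] = 3·2^n − 3^n.

Base cases: b[1] = 3 and 3·2^1 − 3^1 = 3; b[2] = 3 and 3·2^2 − 3^2 = 3.
Assume b[i] = 3·2^i − 3^i for all 1 ≤ i ≤ j, where j ≥ 2.
Then b[j+1] = 5b[j] − 6b[j−1] = 5·(3·2^j − 3^j) − 6·(3·2^{j−1} − 3^{j−1}) = 3·(5·2 − 6)2^{j−1} − (5·3 − 6)3^{j−1} = 12·2^{j−1} − 9·3^{j−1} = 3·2^{j+1} − 3^{j+1}.
By strong induction, b[n] = 3·2^n − 3^n for all n ≥ 1.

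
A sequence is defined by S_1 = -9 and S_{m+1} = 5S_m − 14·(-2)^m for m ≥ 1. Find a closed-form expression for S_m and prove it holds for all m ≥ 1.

Claim: S_m = -5^m + 2·(-2)^m.

Base case: S_1 = -9, and -5^1 + 2·(-2)^1 = -5 − 4 = -9.
Assume S_k = -5^k + 2·(-2)^k for some k ≥ 1.
Then S_{k+1} = 5S_k − 14·(-2)^k = 5·(-5^k + 2·(-2)^k) − 14·(-2)^k = -5^{k+1} + 10·(-2)^k − 14·(-2)^k = -5^{k+1} − 4·(-2)^k = -5^{k+1} + 2·(-2)^{k+1}.
By induction, S_m = -5^m + 2·(-2)^m for all m ≥ 1.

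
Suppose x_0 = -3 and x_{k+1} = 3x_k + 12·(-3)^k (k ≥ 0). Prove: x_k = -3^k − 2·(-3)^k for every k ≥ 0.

Base case: x_0 = -3, and -3^0 − 2·(-3)^0 = -1 − 2 = -3.
Assume x_j = -3^j − 2·(-3)^j for some j ≥ 0.
Then x_{j+1} = 3x_j + 12·(-3)^j = 3·(-3^j − 2·(-3)^j) + 12·(-3)^j = -3^{j+1} − 6·(-3)^j + 12·(-3)^j = -3^{j+1} + 6·(-3)^j = -3^{j+1} − 2·(-3)^{j+1}.
So the formula holds for j+1, and by induction x_k = -3^k − 2·(-3)^k for all k ≥ 0.

x_k = -3^k − 2·(-3)^k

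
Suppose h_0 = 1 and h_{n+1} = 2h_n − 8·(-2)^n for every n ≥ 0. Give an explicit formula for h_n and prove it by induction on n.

Claim: h_n = -2^n + 2·(-2)^n.

Base case: h_0 = 1, and -2^0 + 2·(-2)^0 = -1 + 2 = 1.
Assume h_j = -2^j + 2·(-2)^j for some j ≥ 0.
Then h_{j+1} = 2h_j − 8·(-2)^j = 2·(-2^j + 2·(-2)^j) − 8·(-2)^j = -2^{j+1} + 4·(-2)^j − 8·(-2)^j = -2^{j+1} − 4·(-2)^j = -2^{j+1} + 2·(-2)^{j+1}.
So the formula holds for j+1, and by induction h_n = -2^n + 2·(-2)^n for all n ≥ 0.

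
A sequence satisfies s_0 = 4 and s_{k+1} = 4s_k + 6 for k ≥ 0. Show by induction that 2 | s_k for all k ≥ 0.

Base case: s_0 = 4 = 2·2, so 2 | s_0.
Assume 2 | s_j, so s_j = 2t for some integer t.
Then s_{j+1} = 4s_j + 6 = 4·(2t) + 6 = 2(4t + 3), so 2 | s_{j+1}.
This completes the inductive step, so 2 | s_k for all k ≥ 0.

2 | s_k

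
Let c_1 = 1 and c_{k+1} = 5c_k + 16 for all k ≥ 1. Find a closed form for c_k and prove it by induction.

Claim: c_k = 5^k − 4.

Base case: c_1 = 1, and 5^1 − 4 = 5 − 4 = 1.
Assume c_r = 5^r − 4 for some r ≥ 1.
Then c_{r+1} = 5c_r + 16 = 5·(5^r − 4) + 16 = 5^{r+1} − 20 + 16 = 5^{r+1} − 4.
This completes the inductive step, so c_k = 5^k − 4 for all k ≥ 1.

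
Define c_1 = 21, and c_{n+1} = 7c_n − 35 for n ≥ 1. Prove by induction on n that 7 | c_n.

Base case: c_1 = 21 = 7·3, so 7 | c_1.
Assume 7 | c_k, so c_k = 7t for some integer t.
Then c_{k+1} = 7c_k − 35 = 7·(7t) − 35 = 7(7t − 5), so 7 | c_{k+1}.
This completes the inductive step, so 7 | c_n for all n ≥ 1.

7 | c_n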